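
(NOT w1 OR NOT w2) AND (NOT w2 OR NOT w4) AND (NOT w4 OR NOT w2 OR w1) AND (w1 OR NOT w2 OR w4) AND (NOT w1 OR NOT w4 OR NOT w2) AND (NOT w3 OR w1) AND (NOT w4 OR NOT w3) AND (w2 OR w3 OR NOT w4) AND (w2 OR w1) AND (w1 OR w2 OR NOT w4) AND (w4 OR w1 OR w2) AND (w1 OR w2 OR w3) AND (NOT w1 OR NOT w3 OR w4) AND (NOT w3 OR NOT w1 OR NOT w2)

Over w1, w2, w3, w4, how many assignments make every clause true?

1

There are 2^4 = 16 truth assignments over (w1, w2, w3, w4).
Split on w2. With w2 = true, the clauses containing w2 are satisfied and NOT w2 drops from the rest; 0 of the 2^3 = 8 assignments to the other variables satisfy what remains.
With w2 = false, by the same count on the reduced clause set, 1 assignment works.
Total: 0 + 1 = 1.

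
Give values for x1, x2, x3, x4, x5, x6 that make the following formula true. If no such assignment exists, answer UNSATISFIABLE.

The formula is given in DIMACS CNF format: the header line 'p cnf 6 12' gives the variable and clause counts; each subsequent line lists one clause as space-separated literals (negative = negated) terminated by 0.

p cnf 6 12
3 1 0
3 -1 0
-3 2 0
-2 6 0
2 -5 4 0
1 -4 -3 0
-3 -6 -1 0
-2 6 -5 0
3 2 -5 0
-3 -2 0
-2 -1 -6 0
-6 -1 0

Branch on x3: set x3 = True.
From the singleton clause (x2), x2 = True.
Now (¬x2) is unsatisfied and unit — conflict.
So x3 must be the other value — set x3 = False.
From the singleton clause (x1), x1 = True.
Now (¬x1) is unsatisfied and unit — conflict.
Both values of x3 lead to a conflict.

UNSATISFIABLE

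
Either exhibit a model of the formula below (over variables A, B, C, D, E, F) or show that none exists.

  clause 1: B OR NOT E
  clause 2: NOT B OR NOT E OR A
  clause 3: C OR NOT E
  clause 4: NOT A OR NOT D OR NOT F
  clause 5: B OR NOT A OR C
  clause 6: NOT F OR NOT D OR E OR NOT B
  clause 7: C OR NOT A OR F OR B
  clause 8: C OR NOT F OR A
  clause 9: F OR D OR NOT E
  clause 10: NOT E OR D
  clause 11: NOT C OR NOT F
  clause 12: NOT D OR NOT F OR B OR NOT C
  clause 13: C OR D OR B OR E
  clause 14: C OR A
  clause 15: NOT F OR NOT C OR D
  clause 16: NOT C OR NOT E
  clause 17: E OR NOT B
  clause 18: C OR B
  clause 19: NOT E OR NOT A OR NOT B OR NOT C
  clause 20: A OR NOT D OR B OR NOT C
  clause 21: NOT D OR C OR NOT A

A=true; B=false; C=true; D=false; E=false; F=false

Suppose B = false.
Unit clause (NOT E) forces E = false.
Unit clause (C) forces C = true.
Unit clause (NOT F) forces F = false.
Suppose A = true.
All clauses hold; D can take either value.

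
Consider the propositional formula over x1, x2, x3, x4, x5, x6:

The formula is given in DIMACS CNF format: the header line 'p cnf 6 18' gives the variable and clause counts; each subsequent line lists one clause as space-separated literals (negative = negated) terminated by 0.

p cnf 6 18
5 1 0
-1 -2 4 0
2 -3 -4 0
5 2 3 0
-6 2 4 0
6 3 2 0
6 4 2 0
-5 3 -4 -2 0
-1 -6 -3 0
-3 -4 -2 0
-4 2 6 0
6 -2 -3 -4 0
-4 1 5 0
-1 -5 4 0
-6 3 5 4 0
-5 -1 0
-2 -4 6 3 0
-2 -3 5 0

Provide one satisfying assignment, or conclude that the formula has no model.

x1=False, x2=True, x3=True, x4=False, x5=True, x6=False

Branch on x5: set x5 = True.
The clause (¬x1) is unit, so x1 = False.
Branch on x2: set x2 = True.
Branch on x3: set x3 = True.
The clause (¬x4) is unit, so x4 = False.
No clause remains; x6 is free.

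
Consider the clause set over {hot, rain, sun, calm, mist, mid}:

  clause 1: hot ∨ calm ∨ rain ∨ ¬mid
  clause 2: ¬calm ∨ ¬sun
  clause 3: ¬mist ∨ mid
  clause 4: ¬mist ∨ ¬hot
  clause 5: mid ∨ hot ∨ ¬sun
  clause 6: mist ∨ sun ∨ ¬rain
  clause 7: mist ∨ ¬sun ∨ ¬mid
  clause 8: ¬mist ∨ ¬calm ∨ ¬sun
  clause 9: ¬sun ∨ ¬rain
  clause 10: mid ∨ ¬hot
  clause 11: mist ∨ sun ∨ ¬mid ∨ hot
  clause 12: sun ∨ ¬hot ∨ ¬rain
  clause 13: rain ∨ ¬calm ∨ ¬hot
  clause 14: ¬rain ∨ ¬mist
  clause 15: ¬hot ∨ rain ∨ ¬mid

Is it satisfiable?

Suppose calm = True.
(¬sun) alone gives sun = False.
Suppose mist = False.
(¬rain) alone gives rain = False.
(¬hot) alone gives hot = False.
(¬mid) alone gives mid = False.
This assignment satisfies each clause.
A satisfying assignment: hot=False, rain=False, sun=False, calm=True, mist=False, mid=False.

Yes, satisfiable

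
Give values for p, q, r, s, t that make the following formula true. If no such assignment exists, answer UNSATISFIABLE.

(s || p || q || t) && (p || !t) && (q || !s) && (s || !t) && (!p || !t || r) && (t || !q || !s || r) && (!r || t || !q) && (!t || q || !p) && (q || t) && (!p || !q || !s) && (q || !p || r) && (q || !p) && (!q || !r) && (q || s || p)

Suppose p = false.
Unit clause (!t) forces t = false.
Unit clause (q) forces q = true.
Unit clause (!r) forces r = false.
Unit clause (!s) forces s = false.
All clauses are satisfied.

p ↦ false; q ↦ true; r ↦ false; s ↦ false; t ↦ false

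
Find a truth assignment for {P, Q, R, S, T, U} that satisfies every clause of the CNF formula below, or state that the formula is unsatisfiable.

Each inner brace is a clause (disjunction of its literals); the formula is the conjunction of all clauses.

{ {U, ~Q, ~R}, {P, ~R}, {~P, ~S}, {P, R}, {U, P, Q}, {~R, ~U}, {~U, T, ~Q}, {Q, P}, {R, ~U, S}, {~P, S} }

UNSATISFIABLE

Suppose P = 1.
The clause (~S) is unit, so S = 0.
But (S) is also a unit clause — contradiction.
Backtrack on P: now try P = 0.
The clause (~R) is unit, so R = 0.
But (R) is also a unit clause — contradiction.
Either choice for P ends in contradiction.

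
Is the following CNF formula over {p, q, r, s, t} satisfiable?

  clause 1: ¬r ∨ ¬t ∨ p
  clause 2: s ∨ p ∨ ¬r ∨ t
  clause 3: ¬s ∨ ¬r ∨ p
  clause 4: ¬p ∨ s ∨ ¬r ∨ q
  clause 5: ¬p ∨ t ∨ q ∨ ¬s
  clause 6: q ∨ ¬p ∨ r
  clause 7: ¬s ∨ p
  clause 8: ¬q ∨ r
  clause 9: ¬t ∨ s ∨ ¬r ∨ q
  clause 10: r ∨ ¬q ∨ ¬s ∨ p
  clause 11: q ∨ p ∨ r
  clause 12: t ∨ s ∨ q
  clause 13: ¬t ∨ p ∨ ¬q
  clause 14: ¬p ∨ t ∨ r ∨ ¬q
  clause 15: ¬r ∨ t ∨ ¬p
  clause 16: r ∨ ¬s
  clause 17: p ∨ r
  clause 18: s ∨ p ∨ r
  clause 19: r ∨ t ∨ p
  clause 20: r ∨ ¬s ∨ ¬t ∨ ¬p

Yes

Branch on s: set s = False.
Branch on q: set q = True.
The clause (r) is unit, so r = True.
Branch on t: set t = True.
The clause (p) is unit, so p = True.
All clauses are satisfied.
A satisfying assignment: p: True, q: True, r: True, s: False, t: True.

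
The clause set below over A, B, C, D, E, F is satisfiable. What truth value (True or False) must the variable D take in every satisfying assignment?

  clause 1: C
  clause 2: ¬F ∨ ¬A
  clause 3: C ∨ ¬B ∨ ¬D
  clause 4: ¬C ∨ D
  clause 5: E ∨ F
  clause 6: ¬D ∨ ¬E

True

Suppose D = False.
(C) alone gives C = True.
That conflicts with the unit clause (¬C).
So every satisfying assignment has D = True.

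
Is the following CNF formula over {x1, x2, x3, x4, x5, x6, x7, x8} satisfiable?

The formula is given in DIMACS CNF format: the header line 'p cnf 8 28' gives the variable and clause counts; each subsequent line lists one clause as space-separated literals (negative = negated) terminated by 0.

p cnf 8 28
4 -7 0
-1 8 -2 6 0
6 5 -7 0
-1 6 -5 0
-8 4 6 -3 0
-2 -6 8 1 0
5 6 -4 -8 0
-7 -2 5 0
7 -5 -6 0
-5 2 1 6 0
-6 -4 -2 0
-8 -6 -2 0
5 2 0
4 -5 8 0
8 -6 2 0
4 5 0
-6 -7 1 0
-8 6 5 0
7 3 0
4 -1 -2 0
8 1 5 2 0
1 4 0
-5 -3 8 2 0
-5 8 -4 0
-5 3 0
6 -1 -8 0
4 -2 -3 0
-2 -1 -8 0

Case x4 = True:
Case x6 = False:
Case x5 = True:
(¬x1) alone gives x1 = False.
(x2) alone gives x2 = True.
(x8) alone gives x8 = True.
(x3) alone gives x3 = True.
Every clause is now satisfied; x7 is unconstrained.
A satisfying assignment: x1: False,  x2: True,  x3: True,  x4: True,  x5: True,  x6: False,  x7: False,  x8: True.

Satisfiable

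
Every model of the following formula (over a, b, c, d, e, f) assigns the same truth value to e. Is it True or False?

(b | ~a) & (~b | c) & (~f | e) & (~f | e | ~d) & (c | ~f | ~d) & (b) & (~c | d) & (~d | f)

True

Suppose e = 0.
The clause (~f) is unit, so f = 0.
The clause (b) is unit, so b = 1.
The clause (c) is unit, so c = 1.
The clause (d) is unit, so d = 1.
Now (~d) is unsatisfied and unit — conflict.
So every satisfying assignment has e = True.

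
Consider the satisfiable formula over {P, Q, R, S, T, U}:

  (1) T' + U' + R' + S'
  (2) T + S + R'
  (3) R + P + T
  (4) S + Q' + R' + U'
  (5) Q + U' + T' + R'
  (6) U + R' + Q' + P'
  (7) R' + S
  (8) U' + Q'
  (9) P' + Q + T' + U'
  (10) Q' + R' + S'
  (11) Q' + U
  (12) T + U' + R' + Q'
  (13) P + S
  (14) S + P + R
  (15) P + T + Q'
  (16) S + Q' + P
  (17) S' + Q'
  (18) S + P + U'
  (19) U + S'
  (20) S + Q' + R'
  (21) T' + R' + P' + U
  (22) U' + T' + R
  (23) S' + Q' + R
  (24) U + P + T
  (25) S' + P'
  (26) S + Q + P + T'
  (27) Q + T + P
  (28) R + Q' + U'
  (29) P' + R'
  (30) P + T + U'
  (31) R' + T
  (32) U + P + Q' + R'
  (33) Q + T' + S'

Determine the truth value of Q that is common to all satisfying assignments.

Suppose Q = 1.
Unit clause (U') forces U = 0.
Now (U) is unsatisfied and unit — conflict.
So every satisfying assignment has Q = False.

False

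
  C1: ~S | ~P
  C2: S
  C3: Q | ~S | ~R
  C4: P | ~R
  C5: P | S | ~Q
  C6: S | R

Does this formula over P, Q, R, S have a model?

Satisfiable

The clause (S) is unit, so S = 1.
The clause (~P) is unit, so P = 0.
The clause (~R) is unit, so R = 0.
All clauses hold; Q can take either value.
A satisfying assignment: P=0,  Q=0,  R=0,  S=1.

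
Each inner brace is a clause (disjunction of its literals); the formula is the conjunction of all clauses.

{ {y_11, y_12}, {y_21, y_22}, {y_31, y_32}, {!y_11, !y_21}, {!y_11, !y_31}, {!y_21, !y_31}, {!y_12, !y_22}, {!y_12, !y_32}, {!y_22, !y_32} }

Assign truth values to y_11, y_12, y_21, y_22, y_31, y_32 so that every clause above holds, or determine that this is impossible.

Try y_11 = true.
The clause (!y_21) is unit, so y_21 = false.
The clause (y_22) is unit, so y_22 = true.
The clause (!y_31) is unit, so y_31 = false.
The clause (y_32) is unit, so y_32 = true.
Now (!y_32) is unsatisfied and unit — conflict.
That branch fails; take y_11 = false instead.
The clause (y_12) is unit, so y_12 = true.
The clause (!y_22) is unit, so y_22 = false.
The clause (y_21) is unit, so y_21 = true.
The clause (!y_31) is unit, so y_31 = false.
The clause (y_32) is unit, so y_32 = true.
Now (!y_32) is unsatisfied and unit — conflict.
Either choice for y_11 ends in contradiction.

UNSATISFIABLE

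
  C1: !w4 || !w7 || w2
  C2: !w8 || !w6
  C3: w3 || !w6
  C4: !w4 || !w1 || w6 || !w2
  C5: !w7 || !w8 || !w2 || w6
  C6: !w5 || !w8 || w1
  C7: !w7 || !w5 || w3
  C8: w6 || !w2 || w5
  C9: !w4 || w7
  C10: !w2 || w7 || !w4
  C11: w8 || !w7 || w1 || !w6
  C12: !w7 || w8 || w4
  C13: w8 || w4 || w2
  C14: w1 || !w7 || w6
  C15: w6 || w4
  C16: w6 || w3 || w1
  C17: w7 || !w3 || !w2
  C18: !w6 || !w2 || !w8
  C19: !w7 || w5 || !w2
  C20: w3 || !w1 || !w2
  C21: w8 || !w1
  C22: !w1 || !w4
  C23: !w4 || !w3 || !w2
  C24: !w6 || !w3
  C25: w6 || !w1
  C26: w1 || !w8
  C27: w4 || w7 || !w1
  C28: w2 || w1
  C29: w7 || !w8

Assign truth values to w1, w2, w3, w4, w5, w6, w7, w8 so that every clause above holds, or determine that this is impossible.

Case w8 = false:
Unit clause (!w1) forces w1 = false.
Unit clause (w2) forces w2 = true.
Case w3 = true:
Unit clause (w7) forces w7 = true.
Unit clause (!w6) forces w6 = false.
That conflicts with the unit clause (w6).
Undo w3 and try w3 = false.
Unit clause (!w6) forces w6 = false.
That conflicts with the unit clause (w6).
Either choice for w3 ends in contradiction.
Undo w8 and try w8 = true.
Unit clause (!w6) forces w6 = false.
Unit clause (w4) forces w4 = true.
Unit clause (w7) forces w7 = true.
Unit clause (w2) forces w2 = true.
That conflicts with the unit clause (!w2).
Either choice for w8 ends in contradiction.

UNSATISFIABLE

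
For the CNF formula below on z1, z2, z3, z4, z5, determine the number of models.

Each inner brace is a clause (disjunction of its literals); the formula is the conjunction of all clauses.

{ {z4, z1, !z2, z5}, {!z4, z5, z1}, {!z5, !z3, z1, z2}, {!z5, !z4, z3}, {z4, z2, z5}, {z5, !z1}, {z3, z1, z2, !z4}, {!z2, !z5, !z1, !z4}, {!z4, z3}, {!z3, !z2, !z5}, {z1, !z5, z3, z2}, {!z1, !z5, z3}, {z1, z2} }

There are 2^5 = 32 truth assignments over (z1, z2, z3, z4, z5).
Split on z2. With z2 = true, the clauses containing z2 are satisfied and !z2 drops from the rest; 1 of the 2^4 = 16 assignments to the other variables satisfy what remains.
With z2 = false, by the same count on the reduced clause set, 2 assignments work.
Total: 1 + 2 = 3.

3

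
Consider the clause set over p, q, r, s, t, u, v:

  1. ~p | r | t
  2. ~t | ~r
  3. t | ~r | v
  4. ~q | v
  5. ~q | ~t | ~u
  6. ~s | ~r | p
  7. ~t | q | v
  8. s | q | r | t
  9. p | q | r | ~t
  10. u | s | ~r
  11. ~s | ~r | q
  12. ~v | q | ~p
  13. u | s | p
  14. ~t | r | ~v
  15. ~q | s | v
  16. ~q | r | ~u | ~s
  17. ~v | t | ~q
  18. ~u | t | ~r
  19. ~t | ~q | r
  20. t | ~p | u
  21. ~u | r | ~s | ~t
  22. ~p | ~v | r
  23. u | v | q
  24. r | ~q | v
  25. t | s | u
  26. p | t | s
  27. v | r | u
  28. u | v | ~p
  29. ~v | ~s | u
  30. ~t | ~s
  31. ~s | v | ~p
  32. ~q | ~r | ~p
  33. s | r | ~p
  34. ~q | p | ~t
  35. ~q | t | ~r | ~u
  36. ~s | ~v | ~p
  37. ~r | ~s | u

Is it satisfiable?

Suppose t = 0.
Suppose p = 0.
(s) alone gives s = 1.
(~r) alone gives r = 0.
Suppose q = 0.
Suppose u = 1.
Every clause is now satisfied; v is unconstrained.
A satisfying assignment: p: 0, q: 0, r: 0, s: 1, t: 0, u: 1, v: 0.

Yes, satisfiable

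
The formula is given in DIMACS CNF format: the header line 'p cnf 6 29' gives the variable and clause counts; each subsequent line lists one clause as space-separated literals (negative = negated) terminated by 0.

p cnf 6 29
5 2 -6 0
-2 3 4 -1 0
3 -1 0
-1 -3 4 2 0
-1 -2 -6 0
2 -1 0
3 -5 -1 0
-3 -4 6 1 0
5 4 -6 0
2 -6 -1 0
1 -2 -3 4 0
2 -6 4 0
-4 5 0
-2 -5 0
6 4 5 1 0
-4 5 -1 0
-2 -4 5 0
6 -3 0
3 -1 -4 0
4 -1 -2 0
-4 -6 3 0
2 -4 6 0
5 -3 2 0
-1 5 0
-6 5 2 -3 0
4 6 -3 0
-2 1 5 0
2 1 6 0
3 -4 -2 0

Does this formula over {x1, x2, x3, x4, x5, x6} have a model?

Yes, satisfiable

Try x3 = True.
Unit clause (x6) forces x6 = True.
Try x5 = True.
Unit clause (¬x2) forces x2 = False.
Unit clause (¬x1) forces x1 = False.
Unit clause (x4) forces x4 = True.
This assignment satisfies each clause.
A satisfying assignment: x1 ↦ False,  x2 ↦ False,  x3 ↦ True,  x4 ↦ True,  x5 ↦ True,  x6 ↦ True.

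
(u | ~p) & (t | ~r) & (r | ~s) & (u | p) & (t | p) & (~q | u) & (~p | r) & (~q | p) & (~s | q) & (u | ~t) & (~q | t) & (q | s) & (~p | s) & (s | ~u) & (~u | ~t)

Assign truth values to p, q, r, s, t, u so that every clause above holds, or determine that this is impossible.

UNSATISFIABLE

Suppose u = 1.
From the singleton clause (s), s = 1.
From the singleton clause (r), r = 1.
From the singleton clause (t), t = 1.
That conflicts with the unit clause (~t).
That branch fails; take u = 0 instead.
From the singleton clause (~p), p = 0.
That conflicts with the unit clause (p).
Neither u = 1 nor u = 0 works.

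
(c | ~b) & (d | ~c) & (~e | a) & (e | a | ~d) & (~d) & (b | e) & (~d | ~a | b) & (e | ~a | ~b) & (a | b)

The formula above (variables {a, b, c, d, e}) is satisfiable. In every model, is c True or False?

False

Suppose c = 1.
(d) alone gives d = 1.
But (~d) is also a unit clause — contradiction.
So every satisfying assignment has c = False.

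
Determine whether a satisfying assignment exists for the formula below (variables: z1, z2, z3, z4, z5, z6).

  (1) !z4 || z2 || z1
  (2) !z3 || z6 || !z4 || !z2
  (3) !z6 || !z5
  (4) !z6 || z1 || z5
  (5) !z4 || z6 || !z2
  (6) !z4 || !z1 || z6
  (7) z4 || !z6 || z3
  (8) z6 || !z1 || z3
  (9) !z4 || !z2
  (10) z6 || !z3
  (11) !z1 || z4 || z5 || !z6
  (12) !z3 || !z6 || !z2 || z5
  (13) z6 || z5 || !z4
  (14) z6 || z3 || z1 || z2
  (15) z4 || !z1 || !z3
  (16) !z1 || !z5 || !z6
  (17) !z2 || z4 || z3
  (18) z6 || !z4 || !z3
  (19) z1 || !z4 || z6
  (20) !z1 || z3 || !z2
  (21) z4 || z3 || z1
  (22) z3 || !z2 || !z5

Case z6 = true:
Unit clause (!z5) forces z5 = false.
Unit clause (z1) forces z1 = true.
Unit clause (z4) forces z4 = true.
Unit clause (!z2) forces z2 = false.
Every clause is now satisfied; z3 is unconstrained.
A satisfying assignment: z1 ↦ true,  z2 ↦ false,  z3 ↦ true,  z4 ↦ true,  z5 ↦ false,  z6 ↦ true.

Yes, satisfiable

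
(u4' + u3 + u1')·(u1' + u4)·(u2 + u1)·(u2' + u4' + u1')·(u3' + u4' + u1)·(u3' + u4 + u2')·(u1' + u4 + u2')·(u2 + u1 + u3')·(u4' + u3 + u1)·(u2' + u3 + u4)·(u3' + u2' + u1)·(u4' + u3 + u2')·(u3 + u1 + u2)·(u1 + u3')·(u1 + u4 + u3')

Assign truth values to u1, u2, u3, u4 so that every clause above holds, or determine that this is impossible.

u1=1,  u2=0,  u3=1,  u4=1

Branch on u1: set u1 = 1.
The clause (u4) is unit, so u4 = 1.
The clause (u3) is unit, so u3 = 1.
The clause (u2') is unit, so u2 = 0.
Every clause now holds.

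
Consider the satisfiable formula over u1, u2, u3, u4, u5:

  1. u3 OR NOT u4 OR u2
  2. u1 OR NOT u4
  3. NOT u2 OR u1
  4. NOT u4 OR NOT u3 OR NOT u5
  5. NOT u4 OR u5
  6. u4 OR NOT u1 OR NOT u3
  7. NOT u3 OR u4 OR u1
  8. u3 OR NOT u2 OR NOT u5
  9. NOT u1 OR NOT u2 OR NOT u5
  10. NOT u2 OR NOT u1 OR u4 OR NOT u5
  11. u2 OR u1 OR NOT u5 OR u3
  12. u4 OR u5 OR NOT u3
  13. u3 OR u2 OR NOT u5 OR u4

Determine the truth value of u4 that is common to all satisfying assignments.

Suppose u4 = true.
From the singleton clause (u1), u1 = true.
From the singleton clause (u5), u5 = true.
From the singleton clause (NOT u3), u3 = false.
From the singleton clause (u2), u2 = true.
But (NOT u2) is also a unit clause — contradiction.
So every satisfying assignment has u4 = False.

False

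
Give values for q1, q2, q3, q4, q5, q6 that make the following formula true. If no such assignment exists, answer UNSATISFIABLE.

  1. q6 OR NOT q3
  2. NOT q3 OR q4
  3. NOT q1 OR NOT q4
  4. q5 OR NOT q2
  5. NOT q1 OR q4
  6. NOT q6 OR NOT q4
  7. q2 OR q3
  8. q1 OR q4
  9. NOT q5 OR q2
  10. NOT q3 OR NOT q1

Suppose q6 = false.
(NOT q3) alone gives q3 = false.
(q2) alone gives q2 = true.
(q5) alone gives q5 = true.
Suppose q1 = false.
(q4) alone gives q4 = true.
Every clause now holds.

q1 ↦ false, q2 ↦ true, q3 ↦ false, q4 ↦ true, q5 ↦ true, q6 ↦ false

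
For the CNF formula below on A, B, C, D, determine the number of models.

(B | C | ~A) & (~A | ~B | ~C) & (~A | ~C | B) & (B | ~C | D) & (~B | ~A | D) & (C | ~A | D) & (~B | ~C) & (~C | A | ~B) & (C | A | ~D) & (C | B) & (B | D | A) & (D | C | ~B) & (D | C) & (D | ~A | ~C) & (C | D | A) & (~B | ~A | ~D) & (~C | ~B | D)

1

There are 2^4 = 16 truth assignments over (A, B, C, D).
Split on D. With D = 1, the clauses containing D are satisfied and ~D drops from the rest; 1 of the 2^3 = 8 assignments to the other variables satisfy what remains.
With D = 0, by the same count on the reduced clause set, 0 assignments work.
Total: 1 + 0 = 1.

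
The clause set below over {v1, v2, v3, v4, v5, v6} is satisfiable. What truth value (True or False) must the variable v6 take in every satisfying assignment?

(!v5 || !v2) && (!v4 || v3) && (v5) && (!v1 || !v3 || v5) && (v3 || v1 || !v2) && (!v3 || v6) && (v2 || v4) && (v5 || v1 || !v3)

True

Suppose v6 = false.
From the singleton clause (v5), v5 = true.
From the singleton clause (!v2), v2 = false.
From the singleton clause (!v3), v3 = false.
From the singleton clause (!v4), v4 = false.
Now (v4) is unsatisfied and unit — conflict.
So every satisfying assignment has v6 = True.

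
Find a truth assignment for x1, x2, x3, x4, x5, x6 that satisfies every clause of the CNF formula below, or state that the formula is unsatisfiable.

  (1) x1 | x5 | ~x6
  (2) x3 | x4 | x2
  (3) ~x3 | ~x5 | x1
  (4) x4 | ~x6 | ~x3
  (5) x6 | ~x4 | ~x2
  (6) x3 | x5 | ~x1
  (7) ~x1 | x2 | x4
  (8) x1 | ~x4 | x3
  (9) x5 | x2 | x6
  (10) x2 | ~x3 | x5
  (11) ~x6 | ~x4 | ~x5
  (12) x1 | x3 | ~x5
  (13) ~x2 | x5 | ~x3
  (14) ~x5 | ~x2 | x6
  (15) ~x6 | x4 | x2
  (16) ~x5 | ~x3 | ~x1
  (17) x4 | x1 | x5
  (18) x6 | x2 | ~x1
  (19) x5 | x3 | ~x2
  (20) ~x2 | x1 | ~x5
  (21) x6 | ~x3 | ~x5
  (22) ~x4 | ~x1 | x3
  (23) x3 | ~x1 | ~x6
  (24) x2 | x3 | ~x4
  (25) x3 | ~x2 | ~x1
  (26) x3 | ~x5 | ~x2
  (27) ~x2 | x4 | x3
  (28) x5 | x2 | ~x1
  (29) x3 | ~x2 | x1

Try x1 = 1.
Try x3 = 1.
The clause (~x5) is unit, so x5 = 0.
The clause (x2) is unit, so x2 = 1.
Now (~x2) is unsatisfied and unit — conflict.
That branch fails; take x3 = 0 instead.
The clause (x5) is unit, so x5 = 1.
The clause (~x4) is unit, so x4 = 0.
The clause (x2) is unit, so x2 = 1.
Now (~x2) is unsatisfied and unit — conflict.
Both values of x3 lead to a conflict.
That branch fails; take x1 = 0 instead.
Try x5 = 1.
The clause (~x3) is unit, so x3 = 0.
Now (x3) is unsatisfied and unit — conflict.
That branch fails; take x5 = 0 instead.
The clause (~x6) is unit, so x6 = 0.
The clause (x2) is unit, so x2 = 1.
The clause (~x4) is unit, so x4 = 0.
Now (x4) is unsatisfied and unit — conflict.
Both values of x5 lead to a conflict.
Both values of x1 lead to a conflict.

UNSATISFIABLE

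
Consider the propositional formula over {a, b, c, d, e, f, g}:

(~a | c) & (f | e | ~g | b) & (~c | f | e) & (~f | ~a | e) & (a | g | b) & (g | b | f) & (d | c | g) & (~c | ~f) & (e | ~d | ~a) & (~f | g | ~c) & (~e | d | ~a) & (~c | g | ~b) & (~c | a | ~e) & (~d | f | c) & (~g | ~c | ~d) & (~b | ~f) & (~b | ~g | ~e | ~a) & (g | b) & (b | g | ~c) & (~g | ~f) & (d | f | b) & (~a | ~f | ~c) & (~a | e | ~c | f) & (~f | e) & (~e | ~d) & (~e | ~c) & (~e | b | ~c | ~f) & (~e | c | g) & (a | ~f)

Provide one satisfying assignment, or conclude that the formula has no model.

Case a = 0:
(~f) alone gives f = 0.
Case c = 0:
(~d) alone gives d = 0.
(g) alone gives g = 1.
(b) alone gives b = 1.
All clauses hold; e can take either value.

a=0; b=1; c=0; d=0; e=0; f=0; g=1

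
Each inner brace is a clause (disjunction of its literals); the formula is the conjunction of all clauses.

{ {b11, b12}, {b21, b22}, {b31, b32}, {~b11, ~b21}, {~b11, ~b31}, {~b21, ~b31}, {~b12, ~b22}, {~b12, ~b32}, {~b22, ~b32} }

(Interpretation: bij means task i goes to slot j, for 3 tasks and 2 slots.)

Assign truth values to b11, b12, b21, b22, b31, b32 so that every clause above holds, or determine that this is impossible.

UNSATISFIABLE

Branch on b11: set b11 = 1.
Unit clause (~b21) forces b21 = 0.
Unit clause (b22) forces b22 = 1.
Unit clause (~b31) forces b31 = 0.
Unit clause (b32) forces b32 = 1.
That conflicts with the unit clause (~b32).
Undo b11 and try b11 = 0.
Unit clause (b12) forces b12 = 1.
Unit clause (~b22) forces b22 = 0.
Unit clause (b21) forces b21 = 1.
Unit clause (~b31) forces b31 = 0.
Unit clause (b32) forces b32 = 1.
That conflicts with the unit clause (~b32).
Neither b11 = 1 nor b11 = 0 works.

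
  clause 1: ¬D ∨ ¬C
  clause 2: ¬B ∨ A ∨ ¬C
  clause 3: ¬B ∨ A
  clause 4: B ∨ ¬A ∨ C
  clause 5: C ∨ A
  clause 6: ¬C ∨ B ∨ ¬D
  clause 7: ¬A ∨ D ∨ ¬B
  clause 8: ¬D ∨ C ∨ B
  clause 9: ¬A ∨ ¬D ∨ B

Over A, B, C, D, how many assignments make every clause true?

There are 2^4 = 16 truth assignments over (A, B, C, D).
Check each against the 9 clauses (columns in the order A, B, C, D):
  F F F F  ✗ fails (C ∨ A)
  F F F T  ✗ fails (C ∨ A)
  F F T F  ✓ satisfies all
  F F T T  ✗ fails (¬D ∨ ¬C)
  F T F F  ✗ fails (¬B ∨ A)
  F T F T  ✗ fails (¬B ∨ A)
  F T T F  ✗ fails (¬B ∨ A ∨ ¬C)
  F T T T  ✗ fails (¬D ∨ ¬C)
  T F F F  ✗ fails (B ∨ ¬A ∨ C)
  T F F T  ✗ fails (B ∨ ¬A ∨ C)
  T F T F  ✓ satisfies all
  T F T T  ✗ fails (¬D ∨ ¬C)
  T T F F  ✗ fails (¬A ∨ D ∨ ¬B)
  T T F T  ✓ satisfies all
  T T T F  ✗ fails (¬A ∨ D ∨ ¬B)
  T T T T  ✗ fails (¬D ∨ ¬C)
3 of the 16 rows are models.

3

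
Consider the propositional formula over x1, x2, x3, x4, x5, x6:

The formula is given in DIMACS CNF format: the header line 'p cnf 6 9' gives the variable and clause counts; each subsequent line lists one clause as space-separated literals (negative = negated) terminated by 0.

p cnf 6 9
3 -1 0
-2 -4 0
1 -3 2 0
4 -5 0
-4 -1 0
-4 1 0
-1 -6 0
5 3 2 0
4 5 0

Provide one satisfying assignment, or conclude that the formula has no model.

UNSATISFIABLE

Try x3 = True.
Try x2 = False.
Unit clause (x1) forces x1 = True.
Unit clause (¬x4) forces x4 = False.
Unit clause (¬x5) forces x5 = False.
That conflicts with the unit clause (x5).
Backtrack on x2: now try x2 = True.
Unit clause (¬x4) forces x4 = False.
Unit clause (¬x5) forces x5 = False.
That conflicts with the unit clause (x5).
Either choice for x2 ends in contradiction.
Backtrack on x3: now try x3 = False.
Unit clause (¬x1) forces x1 = False.
Unit clause (¬x4) forces x4 = False.
Unit clause (¬x5) forces x5 = False.
That conflicts with the unit clause (x5).
Either choice for x3 ends in contradiction.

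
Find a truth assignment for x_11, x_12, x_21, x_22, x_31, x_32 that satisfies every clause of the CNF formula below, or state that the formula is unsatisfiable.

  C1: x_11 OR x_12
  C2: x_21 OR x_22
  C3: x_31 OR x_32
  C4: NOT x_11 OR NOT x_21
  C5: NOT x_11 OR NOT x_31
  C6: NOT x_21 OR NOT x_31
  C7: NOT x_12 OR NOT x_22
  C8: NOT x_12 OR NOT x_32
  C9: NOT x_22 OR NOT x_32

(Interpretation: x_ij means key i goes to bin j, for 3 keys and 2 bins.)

Case x_11 = true:
Unit clause (NOT x_21) forces x_21 = false.
Unit clause (x_22) forces x_22 = true.
Unit clause (NOT x_31) forces x_31 = false.
Unit clause (x_32) forces x_32 = true.
That conflicts with the unit clause (NOT x_32).
That branch fails; take x_11 = false instead.
Unit clause (x_12) forces x_12 = true.
Unit clause (NOT x_22) forces x_22 = false.
Unit clause (x_21) forces x_21 = true.
Unit clause (NOT x_31) forces x_31 = false.
Unit clause (x_32) forces x_32 = true.
That conflicts with the unit clause (NOT x_32).
Both values of x_11 lead to a conflict.

UNSATISFIABLE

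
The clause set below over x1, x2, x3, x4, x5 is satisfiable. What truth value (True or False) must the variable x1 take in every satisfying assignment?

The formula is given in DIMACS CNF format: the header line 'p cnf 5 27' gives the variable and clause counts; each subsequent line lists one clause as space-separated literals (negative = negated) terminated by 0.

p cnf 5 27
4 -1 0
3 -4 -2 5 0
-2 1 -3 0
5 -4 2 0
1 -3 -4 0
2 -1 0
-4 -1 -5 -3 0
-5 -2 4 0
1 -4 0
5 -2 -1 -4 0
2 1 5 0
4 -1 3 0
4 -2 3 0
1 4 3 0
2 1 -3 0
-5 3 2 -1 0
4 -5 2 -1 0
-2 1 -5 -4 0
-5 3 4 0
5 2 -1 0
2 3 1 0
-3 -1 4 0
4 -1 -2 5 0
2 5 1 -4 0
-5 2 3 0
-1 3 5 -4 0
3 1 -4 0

Suppose x1 = False.
Unit clause (¬x4) forces x4 = False.
Unit clause (x3) forces x3 = True.
Unit clause (¬x2) forces x2 = False.
But (x2) is also a unit clause — contradiction.
So every satisfying assignment has x1 = True.

True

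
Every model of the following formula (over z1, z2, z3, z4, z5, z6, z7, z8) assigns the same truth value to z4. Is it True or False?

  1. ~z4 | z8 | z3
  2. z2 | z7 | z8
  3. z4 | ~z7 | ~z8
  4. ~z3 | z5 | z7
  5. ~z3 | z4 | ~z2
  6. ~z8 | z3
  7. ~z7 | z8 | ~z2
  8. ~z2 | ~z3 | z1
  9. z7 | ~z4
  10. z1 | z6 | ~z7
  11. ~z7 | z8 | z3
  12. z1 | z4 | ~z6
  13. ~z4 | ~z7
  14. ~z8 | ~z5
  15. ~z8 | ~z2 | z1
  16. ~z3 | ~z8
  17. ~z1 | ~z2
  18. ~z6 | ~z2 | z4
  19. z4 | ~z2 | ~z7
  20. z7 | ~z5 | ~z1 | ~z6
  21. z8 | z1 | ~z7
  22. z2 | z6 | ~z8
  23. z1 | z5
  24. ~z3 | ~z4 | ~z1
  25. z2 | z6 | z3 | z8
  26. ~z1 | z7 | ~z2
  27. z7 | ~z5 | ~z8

False

Suppose z4 = 1.
(z7) alone gives z7 = 1.
But (~z7) is also a unit clause — contradiction.
So every satisfying assignment has z4 = False.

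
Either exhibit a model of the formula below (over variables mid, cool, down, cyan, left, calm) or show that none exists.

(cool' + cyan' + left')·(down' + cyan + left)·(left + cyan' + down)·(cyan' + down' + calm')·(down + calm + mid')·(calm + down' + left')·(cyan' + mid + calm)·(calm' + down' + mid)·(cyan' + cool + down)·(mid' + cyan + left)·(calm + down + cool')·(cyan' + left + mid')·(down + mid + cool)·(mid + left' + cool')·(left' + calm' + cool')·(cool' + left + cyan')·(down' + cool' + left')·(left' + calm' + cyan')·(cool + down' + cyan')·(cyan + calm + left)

mid=1; cool=0; down=0; cyan=0; left=1; calm=1

Case cool = 0:
Case cyan = 0:
Case down = 0:
From the singleton clause (mid), mid = 1.
From the singleton clause (calm), calm = 1.
From the singleton clause (left), left = 1.
This assignment satisfies each clause.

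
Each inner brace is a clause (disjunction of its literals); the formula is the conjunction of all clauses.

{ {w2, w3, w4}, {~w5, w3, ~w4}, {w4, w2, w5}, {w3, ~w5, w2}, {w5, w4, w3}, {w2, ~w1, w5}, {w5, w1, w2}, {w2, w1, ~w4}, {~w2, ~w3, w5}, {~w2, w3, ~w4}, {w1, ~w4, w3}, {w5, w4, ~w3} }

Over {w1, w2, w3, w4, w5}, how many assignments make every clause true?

9

There are 2^5 = 32 truth assignments over (w1, w2, w3, w4, w5).
Split on w2. With w2 = 1, the clauses containing w2 are satisfied and ~w2 drops from the rest; 6 of the 2^4 = 16 assignments to the other variables satisfy what remains.
With w2 = 0, by the same count on the reduced clause set, 3 assignments work.
(One model: w1=F, w2=F, w3=T, w4=F, w5=T.)
Total: 6 + 3 = 9.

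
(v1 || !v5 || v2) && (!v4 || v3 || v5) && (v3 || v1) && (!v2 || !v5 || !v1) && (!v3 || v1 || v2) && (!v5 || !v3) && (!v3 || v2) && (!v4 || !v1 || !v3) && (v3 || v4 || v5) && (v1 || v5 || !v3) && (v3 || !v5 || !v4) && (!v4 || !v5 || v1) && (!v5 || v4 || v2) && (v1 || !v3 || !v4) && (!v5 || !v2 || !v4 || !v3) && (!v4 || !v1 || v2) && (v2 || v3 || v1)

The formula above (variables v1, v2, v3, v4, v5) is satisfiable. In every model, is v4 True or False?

Suppose v4 = true.
Suppose v3 = true.
The clause (!v5) is unit, so v5 = false.
The clause (v2) is unit, so v2 = true.
The clause (!v1) is unit, so v1 = false.
But (v1) is also a unit clause — contradiction.
So v3 must be the other value — set v3 = false.
The clause (v5) is unit, so v5 = true.
But (!v5) is also a unit clause — contradiction.
Both values of v3 lead to a conflict.
So every satisfying assignment has v4 = False.

False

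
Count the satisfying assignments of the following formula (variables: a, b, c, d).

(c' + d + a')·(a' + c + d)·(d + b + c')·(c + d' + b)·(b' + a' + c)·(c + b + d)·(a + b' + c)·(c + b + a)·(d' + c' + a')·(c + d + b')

3

There are 2^4 = 16 truth assignments over (a, b, c, d).
Split on a. With a = 1, the clauses containing a are satisfied and a' drops from the rest; 0 of the 2^3 = 8 assignments to the other variables satisfy what remains.
With a = 0, by the same count on the reduced clause set, 3 assignments work.
Total: 0 + 3 = 3.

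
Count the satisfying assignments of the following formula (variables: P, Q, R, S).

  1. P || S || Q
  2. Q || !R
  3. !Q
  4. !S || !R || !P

3

There are 2^4 = 16 truth assignments over (P, Q, R, S).
Check each against the 4 clauses (columns in the order P, Q, R, S):
  F F F F  ✗ fails (P || S || Q)
  F F F T  ✓ satisfies all
  F F T F  ✗ fails (P || S || Q)
  F F T T  ✗ fails (Q || !R)
  F T F F  ✗ fails (!Q)
  F T F T  ✗ fails (!Q)
  F T T F  ✗ fails (!Q)
  F T T T  ✗ fails (!Q)
  T F F F  ✓ satisfies all
  T F F T  ✓ satisfies all
  T F T F  ✗ fails (Q || !R)
  T F T T  ✗ fails (Q || !R)
  T T F F  ✗ fails (!Q)
  T T F T  ✗ fails (!Q)
  T T T F  ✗ fails (!Q)
  T T T T  ✗ fails (!Q)
3 of the 16 rows are models.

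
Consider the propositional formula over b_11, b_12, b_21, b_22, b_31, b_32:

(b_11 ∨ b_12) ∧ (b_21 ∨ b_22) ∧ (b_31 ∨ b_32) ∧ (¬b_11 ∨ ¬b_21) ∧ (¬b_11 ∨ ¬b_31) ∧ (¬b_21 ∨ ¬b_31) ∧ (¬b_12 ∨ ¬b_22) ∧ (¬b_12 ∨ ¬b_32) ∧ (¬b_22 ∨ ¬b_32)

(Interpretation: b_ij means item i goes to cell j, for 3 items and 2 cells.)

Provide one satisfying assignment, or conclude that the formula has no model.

UNSATISFIABLE

Try b_11 = True.
(¬b_21) alone gives b_21 = False.
(b_22) alone gives b_22 = True.
(¬b_31) alone gives b_31 = False.
(b_32) alone gives b_32 = True.
That conflicts with the unit clause (¬b_32).
Undo b_11 and try b_11 = False.
(b_12) alone gives b_12 = True.
(¬b_22) alone gives b_22 = False.
(b_21) alone gives b_21 = True.
(¬b_31) alone gives b_31 = False.
(b_32) alone gives b_32 = True.
That conflicts with the unit clause (¬b_32).
Both values of b_11 lead to a conflict.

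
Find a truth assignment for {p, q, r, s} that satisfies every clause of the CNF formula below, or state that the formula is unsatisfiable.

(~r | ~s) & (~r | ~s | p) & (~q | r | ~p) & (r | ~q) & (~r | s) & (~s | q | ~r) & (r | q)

UNSATISFIABLE

Suppose r = 0.
The clause (~q) is unit, so q = 0.
That conflicts with the unit clause (q).
That branch fails; take r = 1 instead.
The clause (~s) is unit, so s = 0.
That conflicts with the unit clause (s).
Either choice for r ends in contradiction.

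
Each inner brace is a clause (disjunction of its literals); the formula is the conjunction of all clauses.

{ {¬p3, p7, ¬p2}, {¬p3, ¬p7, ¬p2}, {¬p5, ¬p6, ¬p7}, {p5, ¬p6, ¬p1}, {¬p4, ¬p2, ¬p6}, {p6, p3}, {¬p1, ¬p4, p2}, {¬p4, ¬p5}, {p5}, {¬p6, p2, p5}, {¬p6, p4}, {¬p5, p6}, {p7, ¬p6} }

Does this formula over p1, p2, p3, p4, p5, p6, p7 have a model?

(p5) alone gives p5 = True.
(¬p4) alone gives p4 = False.
(¬p6) alone gives p6 = False.
But (p6) is also a unit clause — contradiction.
No assignment satisfies every clause.

No, unsatisfiable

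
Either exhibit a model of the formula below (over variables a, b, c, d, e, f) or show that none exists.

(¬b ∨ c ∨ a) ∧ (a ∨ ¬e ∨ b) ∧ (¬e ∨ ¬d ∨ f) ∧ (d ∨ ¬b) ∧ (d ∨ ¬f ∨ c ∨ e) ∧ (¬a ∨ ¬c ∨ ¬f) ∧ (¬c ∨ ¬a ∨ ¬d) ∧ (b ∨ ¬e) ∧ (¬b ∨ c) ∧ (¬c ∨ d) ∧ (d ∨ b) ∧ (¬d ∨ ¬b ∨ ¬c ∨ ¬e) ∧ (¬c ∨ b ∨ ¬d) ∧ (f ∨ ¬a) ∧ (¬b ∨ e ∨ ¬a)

a: True; b: False; c: False; d: True; e: False; f: True

Suppose d = True.
Suppose e = False.
Suppose c = False.
From the singleton clause (¬b), b = False.
Suppose f = True.
No clause remains; a is free.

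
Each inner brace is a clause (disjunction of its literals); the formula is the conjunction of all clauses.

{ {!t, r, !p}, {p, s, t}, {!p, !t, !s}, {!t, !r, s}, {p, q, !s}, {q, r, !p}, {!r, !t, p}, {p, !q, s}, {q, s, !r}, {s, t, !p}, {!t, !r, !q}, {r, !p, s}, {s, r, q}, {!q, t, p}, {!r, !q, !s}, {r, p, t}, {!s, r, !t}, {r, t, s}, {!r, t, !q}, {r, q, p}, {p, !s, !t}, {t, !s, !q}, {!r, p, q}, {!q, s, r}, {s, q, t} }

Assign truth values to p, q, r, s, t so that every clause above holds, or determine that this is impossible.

p: true,  q: false,  r: true,  s: true,  t: false

Try t = false.
Try p = true.
The clause (s) is unit, so s = true.
The clause (!q) is unit, so q = false.
The clause (r) is unit, so r = true.
Every clause now holds.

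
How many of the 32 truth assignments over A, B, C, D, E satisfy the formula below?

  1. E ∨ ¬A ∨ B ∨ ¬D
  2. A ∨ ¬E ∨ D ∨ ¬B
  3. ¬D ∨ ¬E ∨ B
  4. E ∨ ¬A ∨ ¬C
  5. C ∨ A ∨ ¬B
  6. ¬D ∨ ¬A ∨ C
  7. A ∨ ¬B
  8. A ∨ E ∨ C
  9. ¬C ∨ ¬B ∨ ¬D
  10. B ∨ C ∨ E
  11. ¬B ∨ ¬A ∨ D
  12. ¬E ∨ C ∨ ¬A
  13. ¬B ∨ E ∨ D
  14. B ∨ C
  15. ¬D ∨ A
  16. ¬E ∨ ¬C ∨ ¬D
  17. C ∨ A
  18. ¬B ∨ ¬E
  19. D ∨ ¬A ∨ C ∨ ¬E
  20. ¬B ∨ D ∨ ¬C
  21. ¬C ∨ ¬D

3

There are 2^5 = 32 truth assignments over (A, B, C, D, E).
Split on C. With C = True, the clauses containing C are satisfied and ¬C drops from the rest; 3 of the 2^4 = 16 assignments to the other variables satisfy what remains.
With C = False, by the same count on the reduced clause set, 0 assignments work.
Total: 3 + 0 = 3.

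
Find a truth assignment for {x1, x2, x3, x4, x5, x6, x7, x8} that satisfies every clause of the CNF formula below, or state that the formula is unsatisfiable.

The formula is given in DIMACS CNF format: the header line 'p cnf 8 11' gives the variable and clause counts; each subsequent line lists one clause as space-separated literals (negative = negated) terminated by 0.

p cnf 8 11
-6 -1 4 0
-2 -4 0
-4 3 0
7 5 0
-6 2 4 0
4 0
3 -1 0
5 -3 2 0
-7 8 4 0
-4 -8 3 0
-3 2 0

UNSATISFIABLE

The clause (x4) is unit, so x4 = True.
The clause (¬x2) is unit, so x2 = False.
The clause (x3) is unit, so x3 = True.
But (¬x3) is also a unit clause — contradiction.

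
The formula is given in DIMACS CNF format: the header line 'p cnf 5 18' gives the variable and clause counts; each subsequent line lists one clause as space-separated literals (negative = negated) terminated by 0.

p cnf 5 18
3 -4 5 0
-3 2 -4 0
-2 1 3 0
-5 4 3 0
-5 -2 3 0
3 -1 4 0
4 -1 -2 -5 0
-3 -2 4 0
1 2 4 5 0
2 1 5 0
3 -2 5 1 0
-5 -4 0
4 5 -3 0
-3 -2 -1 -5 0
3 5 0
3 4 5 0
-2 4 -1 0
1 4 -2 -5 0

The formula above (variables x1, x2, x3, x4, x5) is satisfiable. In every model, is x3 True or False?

Suppose x3 = False.
Unit clause (x5) forces x5 = True.
Unit clause (x4) forces x4 = True.
But (¬x4) is also a unit clause — contradiction.
So every satisfying assignment has x3 = True.

True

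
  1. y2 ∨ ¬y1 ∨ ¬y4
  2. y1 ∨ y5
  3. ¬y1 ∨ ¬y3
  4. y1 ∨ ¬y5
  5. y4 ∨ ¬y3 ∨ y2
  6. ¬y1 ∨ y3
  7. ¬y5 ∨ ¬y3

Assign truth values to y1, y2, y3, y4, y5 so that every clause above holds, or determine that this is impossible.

UNSATISFIABLE

Try y1 = True.
Unit clause (¬y3) forces y3 = False.
That conflicts with the unit clause (y3).
So y1 must be the other value — set y1 = False.
Unit clause (y5) forces y5 = True.
That conflicts with the unit clause (¬y5).
Either choice for y1 ends in contradiction.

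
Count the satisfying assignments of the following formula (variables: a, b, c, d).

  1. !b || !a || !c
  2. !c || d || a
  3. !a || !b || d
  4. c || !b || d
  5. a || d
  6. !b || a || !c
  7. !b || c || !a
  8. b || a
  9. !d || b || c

4

There are 2^4 = 16 truth assignments over (a, b, c, d).
Check each against the 9 clauses (columns in the order a, b, c, d):
  F F F F  ✗ fails (a || d)
  F F F T  ✗ fails (b || a)
  F F T F  ✗ fails (!c || d || a)
  F F T T  ✗ fails (b || a)
  F T F F  ✗ fails (c || !b || d)
  F T F T  ✓ satisfies all
  F T T F  ✗ fails (!c || d || a)
  F T T T  ✗ fails (!b || a || !c)
  T F F F  ✓ satisfies all
  T F F T  ✗ fails (!d || b || c)
  T F T F  ✓ satisfies all
  T F T T  ✓ satisfies all
  T T F F  ✗ fails (!a || !b || d)
  T T F T  ✗ fails (!b || c || !a)
  T T T F  ✗ fails (!b || !a || !c)
  T T T T  ✗ fails (!b || !a || !c)
4 of the 16 rows are models.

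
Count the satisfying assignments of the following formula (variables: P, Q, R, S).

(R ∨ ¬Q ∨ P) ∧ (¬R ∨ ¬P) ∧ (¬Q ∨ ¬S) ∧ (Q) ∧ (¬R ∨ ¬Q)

There are 2^4 = 16 truth assignments over (P, Q, R, S).
Check each against the 5 clauses (columns in the order P, Q, R, S):
  F F F F  ✗ fails (Q)
  F F F T  ✗ fails (Q)
  F F T F  ✗ fails (Q)
  F F T T  ✗ fails (Q)
  F T F F  ✗ fails (R ∨ ¬Q ∨ P)
  F T F T  ✗ fails (R ∨ ¬Q ∨ P)
  F T T F  ✗ fails (¬R ∨ ¬Q)
  F T T T  ✗ fails (¬Q ∨ ¬S)
  T F F F  ✗ fails (Q)
  T F F T  ✗ fails (Q)
  T F T F  ✗ fails (¬R ∨ ¬P)
  T F T T  ✗ fails (¬R ∨ ¬P)
  T T F F  ✓ satisfies all
  T T F T  ✗ fails (¬Q ∨ ¬S)
  T T T F  ✗ fails (¬R ∨ ¬P)
  T T T T  ✗ fails (¬R ∨ ¬P)
1 of the 16 rows is a model.

1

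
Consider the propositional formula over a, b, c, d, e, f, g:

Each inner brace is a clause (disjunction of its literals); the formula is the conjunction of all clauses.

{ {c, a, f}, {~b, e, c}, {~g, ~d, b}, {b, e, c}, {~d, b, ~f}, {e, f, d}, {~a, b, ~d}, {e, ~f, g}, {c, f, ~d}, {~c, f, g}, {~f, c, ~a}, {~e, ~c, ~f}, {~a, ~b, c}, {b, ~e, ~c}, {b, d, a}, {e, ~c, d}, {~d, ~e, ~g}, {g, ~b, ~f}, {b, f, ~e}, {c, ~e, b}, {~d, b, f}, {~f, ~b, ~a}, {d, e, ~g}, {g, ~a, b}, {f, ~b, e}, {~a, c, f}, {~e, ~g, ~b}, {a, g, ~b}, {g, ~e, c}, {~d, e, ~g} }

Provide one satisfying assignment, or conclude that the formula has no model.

UNSATISFIABLE

Suppose c = 1.
Suppose f = 1.
From the singleton clause (~e), e = 0.
From the singleton clause (g), g = 1.
From the singleton clause (d), d = 1.
Now (~d) is unsatisfied and unit — conflict.
So f must be the other value — set f = 0.
From the singleton clause (g), g = 1.
Suppose d = 0.
From the singleton clause (e), e = 1.
From the singleton clause (b), b = 1.
Now (~b) is unsatisfied and unit — conflict.
So d must be the other value — set d = 1.
From the singleton clause (b), b = 1.
From the singleton clause (~e), e = 0.
Now (e) is unsatisfied and unit — conflict.
Both values of d lead to a conflict.
Both values of f lead to a conflict.
So c must be the other value — set c = 0.
Suppose a = 1.
From the singleton clause (~f), f = 0.
Now (f) is unsatisfied and unit — conflict.
So a must be the other value — set a = 0.
From the singleton clause (f), f = 1.
Suppose b = 0.
From the singleton clause (e), e = 1.
Now (~e) is unsatisfied and unit — conflict.
So b must be the other value — set b = 1.
From the singleton clause (e), e = 1.
From the singleton clause (g), g = 1.
Now (~g) is unsatisfied and unit — conflict.
Both values of b lead to a conflict.
Both values of a lead to a conflict.
Both values of c lead to a conflict.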